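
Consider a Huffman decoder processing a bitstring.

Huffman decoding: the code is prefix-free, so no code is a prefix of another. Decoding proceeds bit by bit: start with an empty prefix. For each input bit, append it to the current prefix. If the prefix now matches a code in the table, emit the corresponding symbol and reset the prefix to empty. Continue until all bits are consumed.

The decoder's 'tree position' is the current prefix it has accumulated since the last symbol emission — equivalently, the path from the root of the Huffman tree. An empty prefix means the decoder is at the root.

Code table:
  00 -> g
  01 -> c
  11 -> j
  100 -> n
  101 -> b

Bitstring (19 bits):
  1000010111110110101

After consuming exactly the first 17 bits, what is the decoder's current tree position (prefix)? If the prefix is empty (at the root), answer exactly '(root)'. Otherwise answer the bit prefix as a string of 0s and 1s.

Bit 0: prefix='1' (no match yet)
Bit 1: prefix='10' (no match yet)
Bit 2: prefix='100' -> emit 'n', reset
Bit 3: prefix='0' (no match yet)
Bit 4: prefix='00' -> emit 'g', reset
Bit 5: prefix='1' (no match yet)
Bit 6: prefix='10' (no match yet)
Bit 7: prefix='101' -> emit 'b', reset
Bit 8: prefix='1' (no match yet)
Bit 9: prefix='11' -> emit 'j', reset
Bit 10: prefix='1' (no match yet)
Bit 11: prefix='11' -> emit 'j', reset
Bit 12: prefix='0' (no match yet)
Bit 13: prefix='01' -> emit 'c', reset
Bit 14: prefix='1' (no match yet)
Bit 15: prefix='10' (no match yet)
Bit 16: prefix='101' -> emit 'b', reset

Answer: (root)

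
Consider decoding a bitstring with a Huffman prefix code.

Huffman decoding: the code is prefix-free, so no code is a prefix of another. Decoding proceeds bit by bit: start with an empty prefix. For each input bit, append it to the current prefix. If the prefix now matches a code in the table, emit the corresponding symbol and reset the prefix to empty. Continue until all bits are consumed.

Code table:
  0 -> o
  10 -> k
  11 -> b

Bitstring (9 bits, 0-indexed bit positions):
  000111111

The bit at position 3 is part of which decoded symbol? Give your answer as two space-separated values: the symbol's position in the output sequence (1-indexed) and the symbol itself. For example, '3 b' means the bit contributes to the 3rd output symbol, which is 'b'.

Bit 0: prefix='0' -> emit 'o', reset
Bit 1: prefix='0' -> emit 'o', reset
Bit 2: prefix='0' -> emit 'o', reset
Bit 3: prefix='1' (no match yet)
Bit 4: prefix='11' -> emit 'b', reset
Bit 5: prefix='1' (no match yet)
Bit 6: prefix='11' -> emit 'b', reset
Bit 7: prefix='1' (no match yet)

Answer: 4 b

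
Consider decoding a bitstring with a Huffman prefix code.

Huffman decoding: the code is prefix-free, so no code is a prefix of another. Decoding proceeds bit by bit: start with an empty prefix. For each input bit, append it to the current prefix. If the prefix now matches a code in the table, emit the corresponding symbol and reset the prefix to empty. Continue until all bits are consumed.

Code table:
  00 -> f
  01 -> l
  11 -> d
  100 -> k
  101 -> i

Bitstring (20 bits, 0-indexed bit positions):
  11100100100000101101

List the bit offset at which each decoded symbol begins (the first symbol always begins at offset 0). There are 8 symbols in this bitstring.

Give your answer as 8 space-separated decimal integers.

Bit 0: prefix='1' (no match yet)
Bit 1: prefix='11' -> emit 'd', reset
Bit 2: prefix='1' (no match yet)
Bit 3: prefix='10' (no match yet)
Bit 4: prefix='100' -> emit 'k', reset
Bit 5: prefix='1' (no match yet)
Bit 6: prefix='10' (no match yet)
Bit 7: prefix='100' -> emit 'k', reset
Bit 8: prefix='1' (no match yet)
Bit 9: prefix='10' (no match yet)
Bit 10: prefix='100' -> emit 'k', reset
Bit 11: prefix='0' (no match yet)
Bit 12: prefix='00' -> emit 'f', reset
Bit 13: prefix='0' (no match yet)
Bit 14: prefix='01' -> emit 'l', reset
Bit 15: prefix='0' (no match yet)
Bit 16: prefix='01' -> emit 'l', reset
Bit 17: prefix='1' (no match yet)
Bit 18: prefix='10' (no match yet)
Bit 19: prefix='101' -> emit 'i', reset

Answer: 0 2 5 8 11 13 15 17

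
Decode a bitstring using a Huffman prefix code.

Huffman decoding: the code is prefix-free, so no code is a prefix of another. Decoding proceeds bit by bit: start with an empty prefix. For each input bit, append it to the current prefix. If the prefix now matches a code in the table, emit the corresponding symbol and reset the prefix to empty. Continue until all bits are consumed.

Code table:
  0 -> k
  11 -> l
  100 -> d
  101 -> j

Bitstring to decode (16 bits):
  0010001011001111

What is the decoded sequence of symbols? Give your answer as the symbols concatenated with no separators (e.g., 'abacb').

Bit 0: prefix='0' -> emit 'k', reset
Bit 1: prefix='0' -> emit 'k', reset
Bit 2: prefix='1' (no match yet)
Bit 3: prefix='10' (no match yet)
Bit 4: prefix='100' -> emit 'd', reset
Bit 5: prefix='0' -> emit 'k', reset
Bit 6: prefix='1' (no match yet)
Bit 7: prefix='10' (no match yet)
Bit 8: prefix='101' -> emit 'j', reset
Bit 9: prefix='1' (no match yet)
Bit 10: prefix='10' (no match yet)
Bit 11: prefix='100' -> emit 'd', reset
Bit 12: prefix='1' (no match yet)
Bit 13: prefix='11' -> emit 'l', reset
Bit 14: prefix='1' (no match yet)
Bit 15: prefix='11' -> emit 'l', reset

Answer: kkdkjdll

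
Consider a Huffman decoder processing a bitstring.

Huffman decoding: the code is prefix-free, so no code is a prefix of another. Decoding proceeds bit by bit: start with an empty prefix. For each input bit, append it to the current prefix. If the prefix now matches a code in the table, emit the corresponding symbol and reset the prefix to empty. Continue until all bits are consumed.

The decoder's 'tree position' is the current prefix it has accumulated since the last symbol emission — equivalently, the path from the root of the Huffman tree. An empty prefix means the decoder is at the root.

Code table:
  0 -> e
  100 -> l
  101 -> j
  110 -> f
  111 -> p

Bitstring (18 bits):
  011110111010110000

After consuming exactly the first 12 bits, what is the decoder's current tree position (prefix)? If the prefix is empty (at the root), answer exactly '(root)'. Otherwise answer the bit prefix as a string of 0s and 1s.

Bit 0: prefix='0' -> emit 'e', reset
Bit 1: prefix='1' (no match yet)
Bit 2: prefix='11' (no match yet)
Bit 3: prefix='111' -> emit 'p', reset
Bit 4: prefix='1' (no match yet)
Bit 5: prefix='10' (no match yet)
Bit 6: prefix='101' -> emit 'j', reset
Bit 7: prefix='1' (no match yet)
Bit 8: prefix='11' (no match yet)
Bit 9: prefix='110' -> emit 'f', reset
Bit 10: prefix='1' (no match yet)
Bit 11: prefix='10' (no match yet)

Answer: 10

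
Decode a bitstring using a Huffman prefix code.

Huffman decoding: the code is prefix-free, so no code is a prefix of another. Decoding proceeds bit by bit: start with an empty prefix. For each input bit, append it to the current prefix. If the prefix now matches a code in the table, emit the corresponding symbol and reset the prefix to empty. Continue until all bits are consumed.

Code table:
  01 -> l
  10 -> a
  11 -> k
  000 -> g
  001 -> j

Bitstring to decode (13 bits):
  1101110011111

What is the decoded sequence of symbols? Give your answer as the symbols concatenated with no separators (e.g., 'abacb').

Bit 0: prefix='1' (no match yet)
Bit 1: prefix='11' -> emit 'k', reset
Bit 2: prefix='0' (no match yet)
Bit 3: prefix='01' -> emit 'l', reset
Bit 4: prefix='1' (no match yet)
Bit 5: prefix='11' -> emit 'k', reset
Bit 6: prefix='0' (no match yet)
Bit 7: prefix='00' (no match yet)
Bit 8: prefix='001' -> emit 'j', reset
Bit 9: prefix='1' (no match yet)
Bit 10: prefix='11' -> emit 'k', reset
Bit 11: prefix='1' (no match yet)
Bit 12: prefix='11' -> emit 'k', reset

Answer: klkjkk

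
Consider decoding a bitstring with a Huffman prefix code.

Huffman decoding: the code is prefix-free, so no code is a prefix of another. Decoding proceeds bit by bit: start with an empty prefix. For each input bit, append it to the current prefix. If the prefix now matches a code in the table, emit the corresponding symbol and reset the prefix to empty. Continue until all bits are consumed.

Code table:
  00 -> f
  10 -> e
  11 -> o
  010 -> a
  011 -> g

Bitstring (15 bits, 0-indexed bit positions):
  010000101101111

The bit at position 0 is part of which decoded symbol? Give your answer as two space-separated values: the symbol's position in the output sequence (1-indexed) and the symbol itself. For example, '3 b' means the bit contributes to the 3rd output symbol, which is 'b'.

Bit 0: prefix='0' (no match yet)
Bit 1: prefix='01' (no match yet)
Bit 2: prefix='010' -> emit 'a', reset
Bit 3: prefix='0' (no match yet)
Bit 4: prefix='00' -> emit 'f', reset

Answer: 1 a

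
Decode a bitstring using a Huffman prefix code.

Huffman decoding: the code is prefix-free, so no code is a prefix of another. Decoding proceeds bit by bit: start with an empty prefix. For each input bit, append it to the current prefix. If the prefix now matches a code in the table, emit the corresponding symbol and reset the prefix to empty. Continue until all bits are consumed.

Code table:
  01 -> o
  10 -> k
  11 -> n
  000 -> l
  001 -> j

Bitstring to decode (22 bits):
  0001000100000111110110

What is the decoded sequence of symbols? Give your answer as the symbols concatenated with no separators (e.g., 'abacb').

Answer: lkjljnnok

Derivation:
Bit 0: prefix='0' (no match yet)
Bit 1: prefix='00' (no match yet)
Bit 2: prefix='000' -> emit 'l', reset
Bit 3: prefix='1' (no match yet)
Bit 4: prefix='10' -> emit 'k', reset
Bit 5: prefix='0' (no match yet)
Bit 6: prefix='00' (no match yet)
Bit 7: prefix='001' -> emit 'j', reset
Bit 8: prefix='0' (no match yet)
Bit 9: prefix='00' (no match yet)
Bit 10: prefix='000' -> emit 'l', reset
Bit 11: prefix='0' (no match yet)
Bit 12: prefix='00' (no match yet)
Bit 13: prefix='001' -> emit 'j', reset
Bit 14: prefix='1' (no match yet)
Bit 15: prefix='11' -> emit 'n', reset
Bit 16: prefix='1' (no match yet)
Bit 17: prefix='11' -> emit 'n', reset
Bit 18: prefix='0' (no match yet)
Bit 19: prefix='01' -> emit 'o', reset
Bit 20: prefix='1' (no match yet)
Bit 21: prefix='10' -> emit 'k', reset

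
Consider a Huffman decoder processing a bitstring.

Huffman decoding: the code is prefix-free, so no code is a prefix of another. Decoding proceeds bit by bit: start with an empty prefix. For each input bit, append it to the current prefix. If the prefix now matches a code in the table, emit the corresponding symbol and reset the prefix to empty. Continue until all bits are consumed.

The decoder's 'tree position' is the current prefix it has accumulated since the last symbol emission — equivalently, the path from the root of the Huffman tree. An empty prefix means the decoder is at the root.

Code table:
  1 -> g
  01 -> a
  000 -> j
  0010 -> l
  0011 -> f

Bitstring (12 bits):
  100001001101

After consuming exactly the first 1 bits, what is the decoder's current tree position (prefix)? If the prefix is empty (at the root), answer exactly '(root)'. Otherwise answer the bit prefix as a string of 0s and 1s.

Answer: (root)

Derivation:
Bit 0: prefix='1' -> emit 'g', reset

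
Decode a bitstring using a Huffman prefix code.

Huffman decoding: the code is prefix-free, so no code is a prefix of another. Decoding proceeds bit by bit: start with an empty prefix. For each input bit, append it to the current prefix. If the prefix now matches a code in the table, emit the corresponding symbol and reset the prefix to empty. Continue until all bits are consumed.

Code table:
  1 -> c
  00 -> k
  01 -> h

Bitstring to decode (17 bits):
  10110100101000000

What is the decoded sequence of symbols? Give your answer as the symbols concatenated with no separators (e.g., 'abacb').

Bit 0: prefix='1' -> emit 'c', reset
Bit 1: prefix='0' (no match yet)
Bit 2: prefix='01' -> emit 'h', reset
Bit 3: prefix='1' -> emit 'c', reset
Bit 4: prefix='0' (no match yet)
Bit 5: prefix='01' -> emit 'h', reset
Bit 6: prefix='0' (no match yet)
Bit 7: prefix='00' -> emit 'k', reset
Bit 8: prefix='1' -> emit 'c', reset
Bit 9: prefix='0' (no match yet)
Bit 10: prefix='01' -> emit 'h', reset
Bit 11: prefix='0' (no match yet)
Bit 12: prefix='00' -> emit 'k', reset
Bit 13: prefix='0' (no match yet)
Bit 14: prefix='00' -> emit 'k', reset
Bit 15: prefix='0' (no match yet)
Bit 16: prefix='00' -> emit 'k', reset

Answer: chchkchkkk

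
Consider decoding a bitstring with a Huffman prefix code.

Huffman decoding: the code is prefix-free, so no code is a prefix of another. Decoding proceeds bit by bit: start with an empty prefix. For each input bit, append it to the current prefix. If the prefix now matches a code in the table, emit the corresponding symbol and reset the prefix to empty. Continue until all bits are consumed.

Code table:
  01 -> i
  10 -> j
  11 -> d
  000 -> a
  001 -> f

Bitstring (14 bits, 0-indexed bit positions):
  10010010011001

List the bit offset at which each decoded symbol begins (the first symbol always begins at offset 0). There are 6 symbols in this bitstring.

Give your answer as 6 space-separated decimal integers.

Answer: 0 2 4 7 10 12

Derivation:
Bit 0: prefix='1' (no match yet)
Bit 1: prefix='10' -> emit 'j', reset
Bit 2: prefix='0' (no match yet)
Bit 3: prefix='01' -> emit 'i', reset
Bit 4: prefix='0' (no match yet)
Bit 5: prefix='00' (no match yet)
Bit 6: prefix='001' -> emit 'f', reset
Bit 7: prefix='0' (no match yet)
Bit 8: prefix='00' (no match yet)
Bit 9: prefix='001' -> emit 'f', reset
Bit 10: prefix='1' (no match yet)
Bit 11: prefix='10' -> emit 'j', reset
Bit 12: prefix='0' (no match yet)
Bit 13: prefix='01' -> emit 'i', reset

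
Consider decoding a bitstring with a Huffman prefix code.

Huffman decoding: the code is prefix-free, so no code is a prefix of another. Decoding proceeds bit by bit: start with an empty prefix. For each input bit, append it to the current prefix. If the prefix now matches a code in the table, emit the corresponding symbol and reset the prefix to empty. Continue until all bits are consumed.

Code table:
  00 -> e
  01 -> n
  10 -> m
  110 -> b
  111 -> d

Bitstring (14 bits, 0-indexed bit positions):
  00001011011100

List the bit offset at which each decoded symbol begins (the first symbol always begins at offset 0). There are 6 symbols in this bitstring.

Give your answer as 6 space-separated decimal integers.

Bit 0: prefix='0' (no match yet)
Bit 1: prefix='00' -> emit 'e', reset
Bit 2: prefix='0' (no match yet)
Bit 3: prefix='00' -> emit 'e', reset
Bit 4: prefix='1' (no match yet)
Bit 5: prefix='10' -> emit 'm', reset
Bit 6: prefix='1' (no match yet)
Bit 7: prefix='11' (no match yet)
Bit 8: prefix='110' -> emit 'b', reset
Bit 9: prefix='1' (no match yet)
Bit 10: prefix='11' (no match yet)
Bit 11: prefix='111' -> emit 'd', reset
Bit 12: prefix='0' (no match yet)
Bit 13: prefix='00' -> emit 'e', reset

Answer: 0 2 4 6 9 12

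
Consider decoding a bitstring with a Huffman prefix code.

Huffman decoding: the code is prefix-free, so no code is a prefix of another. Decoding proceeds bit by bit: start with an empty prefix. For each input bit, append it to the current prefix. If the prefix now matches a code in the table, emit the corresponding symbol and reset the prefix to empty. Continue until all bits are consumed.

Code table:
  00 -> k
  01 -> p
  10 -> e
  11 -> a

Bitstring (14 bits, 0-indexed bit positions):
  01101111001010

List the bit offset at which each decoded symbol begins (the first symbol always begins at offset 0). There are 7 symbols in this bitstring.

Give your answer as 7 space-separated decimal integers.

Bit 0: prefix='0' (no match yet)
Bit 1: prefix='01' -> emit 'p', reset
Bit 2: prefix='1' (no match yet)
Bit 3: prefix='10' -> emit 'e', reset
Bit 4: prefix='1' (no match yet)
Bit 5: prefix='11' -> emit 'a', reset
Bit 6: prefix='1' (no match yet)
Bit 7: prefix='11' -> emit 'a', reset
Bit 8: prefix='0' (no match yet)
Bit 9: prefix='00' -> emit 'k', reset
Bit 10: prefix='1' (no match yet)
Bit 11: prefix='10' -> emit 'e', reset
Bit 12: prefix='1' (no match yet)
Bit 13: prefix='10' -> emit 'e', reset

Answer: 0 2 4 6 8 10 12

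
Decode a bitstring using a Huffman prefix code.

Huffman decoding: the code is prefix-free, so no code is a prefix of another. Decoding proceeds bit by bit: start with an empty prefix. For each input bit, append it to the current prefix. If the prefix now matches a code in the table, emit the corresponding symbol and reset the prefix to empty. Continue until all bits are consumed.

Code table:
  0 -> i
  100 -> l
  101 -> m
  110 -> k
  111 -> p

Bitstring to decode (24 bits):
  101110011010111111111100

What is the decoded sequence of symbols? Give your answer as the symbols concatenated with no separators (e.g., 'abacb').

Bit 0: prefix='1' (no match yet)
Bit 1: prefix='10' (no match yet)
Bit 2: prefix='101' -> emit 'm', reset
Bit 3: prefix='1' (no match yet)
Bit 4: prefix='11' (no match yet)
Bit 5: prefix='110' -> emit 'k', reset
Bit 6: prefix='0' -> emit 'i', reset
Bit 7: prefix='1' (no match yet)
Bit 8: prefix='11' (no match yet)
Bit 9: prefix='110' -> emit 'k', reset
Bit 10: prefix='1' (no match yet)
Bit 11: prefix='10' (no match yet)
Bit 12: prefix='101' -> emit 'm', reset
Bit 13: prefix='1' (no match yet)
Bit 14: prefix='11' (no match yet)
Bit 15: prefix='111' -> emit 'p', reset
Bit 16: prefix='1' (no match yet)
Bit 17: prefix='11' (no match yet)
Bit 18: prefix='111' -> emit 'p', reset
Bit 19: prefix='1' (no match yet)
Bit 20: prefix='11' (no match yet)
Bit 21: prefix='111' -> emit 'p', reset
Bit 22: prefix='0' -> emit 'i', reset
Bit 23: prefix='0' -> emit 'i', reset

Answer: mkikmpppii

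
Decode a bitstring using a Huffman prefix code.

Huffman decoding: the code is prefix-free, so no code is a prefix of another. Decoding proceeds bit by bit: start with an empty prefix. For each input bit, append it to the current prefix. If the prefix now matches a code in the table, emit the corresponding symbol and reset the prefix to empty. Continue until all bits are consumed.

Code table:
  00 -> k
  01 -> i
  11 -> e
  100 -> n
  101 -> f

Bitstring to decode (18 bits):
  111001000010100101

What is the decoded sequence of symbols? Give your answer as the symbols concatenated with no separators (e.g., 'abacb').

Answer: ennkfkf

Derivation:
Bit 0: prefix='1' (no match yet)
Bit 1: prefix='11' -> emit 'e', reset
Bit 2: prefix='1' (no match yet)
Bit 3: prefix='10' (no match yet)
Bit 4: prefix='100' -> emit 'n', reset
Bit 5: prefix='1' (no match yet)
Bit 6: prefix='10' (no match yet)
Bit 7: prefix='100' -> emit 'n', reset
Bit 8: prefix='0' (no match yet)
Bit 9: prefix='00' -> emit 'k', reset
Bit 10: prefix='1' (no match yet)
Bit 11: prefix='10' (no match yet)
Bit 12: prefix='101' -> emit 'f', reset
Bit 13: prefix='0' (no match yet)
Bit 14: prefix='00' -> emit 'k', reset
Bit 15: prefix='1' (no match yet)
Bit 16: prefix='10' (no match yet)
Bit 17: prefix='101' -> emit 'f', reset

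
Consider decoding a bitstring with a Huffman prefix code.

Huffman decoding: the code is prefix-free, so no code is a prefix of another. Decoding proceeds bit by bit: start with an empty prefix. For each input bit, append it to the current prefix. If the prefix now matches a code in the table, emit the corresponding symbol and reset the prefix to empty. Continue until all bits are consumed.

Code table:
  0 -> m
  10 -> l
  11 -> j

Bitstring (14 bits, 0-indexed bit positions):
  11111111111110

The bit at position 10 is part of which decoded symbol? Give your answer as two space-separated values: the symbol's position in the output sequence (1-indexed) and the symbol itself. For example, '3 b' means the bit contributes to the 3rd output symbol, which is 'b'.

Answer: 6 j

Derivation:
Bit 0: prefix='1' (no match yet)
Bit 1: prefix='11' -> emit 'j', reset
Bit 2: prefix='1' (no match yet)
Bit 3: prefix='11' -> emit 'j', reset
Bit 4: prefix='1' (no match yet)
Bit 5: prefix='11' -> emit 'j', reset
Bit 6: prefix='1' (no match yet)
Bit 7: prefix='11' -> emit 'j', reset
Bit 8: prefix='1' (no match yet)
Bit 9: prefix='11' -> emit 'j', reset
Bit 10: prefix='1' (no match yet)
Bit 11: prefix='11' -> emit 'j', reset
Bit 12: prefix='1' (no match yet)
Bit 13: prefix='10' -> emit 'l', reset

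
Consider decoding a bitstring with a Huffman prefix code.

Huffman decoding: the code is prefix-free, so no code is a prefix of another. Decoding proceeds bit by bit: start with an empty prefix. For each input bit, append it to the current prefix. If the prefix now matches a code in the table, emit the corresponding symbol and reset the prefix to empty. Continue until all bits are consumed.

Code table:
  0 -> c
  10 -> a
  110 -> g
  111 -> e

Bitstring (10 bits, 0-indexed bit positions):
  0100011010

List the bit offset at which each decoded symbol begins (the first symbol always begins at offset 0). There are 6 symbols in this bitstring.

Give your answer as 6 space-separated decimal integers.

Answer: 0 1 3 4 5 8

Derivation:
Bit 0: prefix='0' -> emit 'c', reset
Bit 1: prefix='1' (no match yet)
Bit 2: prefix='10' -> emit 'a', reset
Bit 3: prefix='0' -> emit 'c', reset
Bit 4: prefix='0' -> emit 'c', reset
Bit 5: prefix='1' (no match yet)
Bit 6: prefix='11' (no match yet)
Bit 7: prefix='110' -> emit 'g', reset
Bit 8: prefix='1' (no match yet)
Bit 9: prefix='10' -> emit 'a', reset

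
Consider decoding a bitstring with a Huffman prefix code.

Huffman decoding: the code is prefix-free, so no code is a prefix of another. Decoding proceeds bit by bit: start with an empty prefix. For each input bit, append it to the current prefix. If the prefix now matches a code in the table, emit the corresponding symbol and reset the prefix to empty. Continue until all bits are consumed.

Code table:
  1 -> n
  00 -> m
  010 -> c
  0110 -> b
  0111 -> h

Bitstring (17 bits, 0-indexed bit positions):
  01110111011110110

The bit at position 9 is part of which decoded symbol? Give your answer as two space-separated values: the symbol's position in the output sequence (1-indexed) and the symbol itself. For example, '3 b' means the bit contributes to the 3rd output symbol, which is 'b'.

Answer: 3 h

Derivation:
Bit 0: prefix='0' (no match yet)
Bit 1: prefix='01' (no match yet)
Bit 2: prefix='011' (no match yet)
Bit 3: prefix='0111' -> emit 'h', reset
Bit 4: prefix='0' (no match yet)
Bit 5: prefix='01' (no match yet)
Bit 6: prefix='011' (no match yet)
Bit 7: prefix='0111' -> emit 'h', reset
Bit 8: prefix='0' (no match yet)
Bit 9: prefix='01' (no match yet)
Bit 10: prefix='011' (no match yet)
Bit 11: prefix='0111' -> emit 'h', reset
Bit 12: prefix='1' -> emit 'n', reset
Bit 13: prefix='0' (no match yet)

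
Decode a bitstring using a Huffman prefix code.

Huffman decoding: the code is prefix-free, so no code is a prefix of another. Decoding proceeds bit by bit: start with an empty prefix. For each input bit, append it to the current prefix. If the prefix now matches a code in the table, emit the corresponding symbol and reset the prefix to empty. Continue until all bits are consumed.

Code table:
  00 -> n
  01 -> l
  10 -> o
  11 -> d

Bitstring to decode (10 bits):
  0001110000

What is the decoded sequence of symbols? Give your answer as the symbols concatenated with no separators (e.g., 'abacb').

Bit 0: prefix='0' (no match yet)
Bit 1: prefix='00' -> emit 'n', reset
Bit 2: prefix='0' (no match yet)
Bit 3: prefix='01' -> emit 'l', reset
Bit 4: prefix='1' (no match yet)
Bit 5: prefix='11' -> emit 'd', reset
Bit 6: prefix='0' (no match yet)
Bit 7: prefix='00' -> emit 'n', reset
Bit 8: prefix='0' (no match yet)
Bit 9: prefix='00' -> emit 'n', reset

Answer: nldnn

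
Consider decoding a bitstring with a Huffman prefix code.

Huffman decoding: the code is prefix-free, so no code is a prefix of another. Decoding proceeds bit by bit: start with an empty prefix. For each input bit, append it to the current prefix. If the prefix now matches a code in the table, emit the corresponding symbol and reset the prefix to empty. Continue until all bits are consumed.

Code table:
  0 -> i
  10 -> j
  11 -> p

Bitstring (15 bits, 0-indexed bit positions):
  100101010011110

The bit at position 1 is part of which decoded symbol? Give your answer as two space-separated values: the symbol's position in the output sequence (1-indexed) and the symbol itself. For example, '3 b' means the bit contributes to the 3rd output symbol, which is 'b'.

Answer: 1 j

Derivation:
Bit 0: prefix='1' (no match yet)
Bit 1: prefix='10' -> emit 'j', reset
Bit 2: prefix='0' -> emit 'i', reset
Bit 3: prefix='1' (no match yet)
Bit 4: prefix='10' -> emit 'j', reset
Bit 5: prefix='1' (no match yet)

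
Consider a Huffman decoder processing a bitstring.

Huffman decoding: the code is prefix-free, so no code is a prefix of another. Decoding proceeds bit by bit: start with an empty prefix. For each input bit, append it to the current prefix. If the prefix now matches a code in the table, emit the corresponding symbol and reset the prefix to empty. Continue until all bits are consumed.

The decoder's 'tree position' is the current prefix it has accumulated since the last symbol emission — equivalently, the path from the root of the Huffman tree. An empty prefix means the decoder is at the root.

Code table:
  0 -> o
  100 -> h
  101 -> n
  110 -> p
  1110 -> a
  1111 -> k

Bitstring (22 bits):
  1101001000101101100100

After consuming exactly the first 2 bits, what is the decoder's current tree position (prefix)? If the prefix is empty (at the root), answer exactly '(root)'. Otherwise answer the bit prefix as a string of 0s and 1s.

Bit 0: prefix='1' (no match yet)
Bit 1: prefix='11' (no match yet)

Answer: 11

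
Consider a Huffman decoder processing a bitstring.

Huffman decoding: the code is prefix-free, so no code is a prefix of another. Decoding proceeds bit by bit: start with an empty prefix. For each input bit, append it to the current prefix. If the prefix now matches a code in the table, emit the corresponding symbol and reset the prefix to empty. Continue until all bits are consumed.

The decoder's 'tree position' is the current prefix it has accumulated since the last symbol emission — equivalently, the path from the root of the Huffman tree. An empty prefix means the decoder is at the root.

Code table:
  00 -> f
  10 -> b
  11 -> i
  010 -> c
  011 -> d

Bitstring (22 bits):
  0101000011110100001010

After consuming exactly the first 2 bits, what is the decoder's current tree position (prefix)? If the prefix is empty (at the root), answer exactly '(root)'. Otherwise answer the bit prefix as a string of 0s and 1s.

Answer: 01

Derivation:
Bit 0: prefix='0' (no match yet)
Bit 1: prefix='01' (no match yet)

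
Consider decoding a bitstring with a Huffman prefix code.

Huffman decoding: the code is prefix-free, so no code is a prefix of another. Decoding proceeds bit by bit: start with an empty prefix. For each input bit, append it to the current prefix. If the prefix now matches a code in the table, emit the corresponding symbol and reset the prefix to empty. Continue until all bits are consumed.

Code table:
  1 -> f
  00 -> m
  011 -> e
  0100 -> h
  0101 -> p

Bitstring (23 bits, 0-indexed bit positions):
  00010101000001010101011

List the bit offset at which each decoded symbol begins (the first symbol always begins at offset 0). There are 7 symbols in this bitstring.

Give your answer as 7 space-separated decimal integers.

Answer: 0 2 6 10 12 16 20

Derivation:
Bit 0: prefix='0' (no match yet)
Bit 1: prefix='00' -> emit 'm', reset
Bit 2: prefix='0' (no match yet)
Bit 3: prefix='01' (no match yet)
Bit 4: prefix='010' (no match yet)
Bit 5: prefix='0101' -> emit 'p', reset
Bit 6: prefix='0' (no match yet)
Bit 7: prefix='01' (no match yet)
Bit 8: prefix='010' (no match yet)
Bit 9: prefix='0100' -> emit 'h', reset
Bit 10: prefix='0' (no match yet)
Bit 11: prefix='00' -> emit 'm', reset
Bit 12: prefix='0' (no match yet)
Bit 13: prefix='01' (no match yet)
Bit 14: prefix='010' (no match yet)
Bit 15: prefix='0101' -> emit 'p', reset
Bit 16: prefix='0' (no match yet)
Bit 17: prefix='01' (no match yet)
Bit 18: prefix='010' (no match yet)
Bit 19: prefix='0101' -> emit 'p', reset
Bit 20: prefix='0' (no match yet)
Bit 21: prefix='01' (no match yet)
Bit 22: prefix='011' -> emit 'e', reset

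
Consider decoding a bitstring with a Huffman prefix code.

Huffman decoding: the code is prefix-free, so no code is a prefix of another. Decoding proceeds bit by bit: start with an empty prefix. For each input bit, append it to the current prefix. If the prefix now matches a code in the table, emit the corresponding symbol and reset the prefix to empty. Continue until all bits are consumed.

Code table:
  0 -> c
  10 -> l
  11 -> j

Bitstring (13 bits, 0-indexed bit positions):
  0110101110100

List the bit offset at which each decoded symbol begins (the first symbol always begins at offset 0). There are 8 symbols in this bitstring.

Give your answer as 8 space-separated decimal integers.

Bit 0: prefix='0' -> emit 'c', reset
Bit 1: prefix='1' (no match yet)
Bit 2: prefix='11' -> emit 'j', reset
Bit 3: prefix='0' -> emit 'c', reset
Bit 4: prefix='1' (no match yet)
Bit 5: prefix='10' -> emit 'l', reset
Bit 6: prefix='1' (no match yet)
Bit 7: prefix='11' -> emit 'j', reset
Bit 8: prefix='1' (no match yet)
Bit 9: prefix='10' -> emit 'l', reset
Bit 10: prefix='1' (no match yet)
Bit 11: prefix='10' -> emit 'l', reset
Bit 12: prefix='0' -> emit 'c', reset

Answer: 0 1 3 4 6 8 10 12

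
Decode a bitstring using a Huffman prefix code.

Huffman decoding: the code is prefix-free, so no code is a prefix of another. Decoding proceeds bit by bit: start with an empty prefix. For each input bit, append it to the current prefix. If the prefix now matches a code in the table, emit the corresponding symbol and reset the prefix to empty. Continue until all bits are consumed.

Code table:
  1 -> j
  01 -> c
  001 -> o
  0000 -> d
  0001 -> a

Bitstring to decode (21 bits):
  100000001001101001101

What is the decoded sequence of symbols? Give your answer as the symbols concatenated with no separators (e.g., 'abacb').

Bit 0: prefix='1' -> emit 'j', reset
Bit 1: prefix='0' (no match yet)
Bit 2: prefix='00' (no match yet)
Bit 3: prefix='000' (no match yet)
Bit 4: prefix='0000' -> emit 'd', reset
Bit 5: prefix='0' (no match yet)
Bit 6: prefix='00' (no match yet)
Bit 7: prefix='000' (no match yet)
Bit 8: prefix='0001' -> emit 'a', reset
Bit 9: prefix='0' (no match yet)
Bit 10: prefix='00' (no match yet)
Bit 11: prefix='001' -> emit 'o', reset
Bit 12: prefix='1' -> emit 'j', reset
Bit 13: prefix='0' (no match yet)
Bit 14: prefix='01' -> emit 'c', reset
Bit 15: prefix='0' (no match yet)
Bit 16: prefix='00' (no match yet)
Bit 17: prefix='001' -> emit 'o', reset
Bit 18: prefix='1' -> emit 'j', reset
Bit 19: prefix='0' (no match yet)
Bit 20: prefix='01' -> emit 'c', reset

Answer: jdaojcojc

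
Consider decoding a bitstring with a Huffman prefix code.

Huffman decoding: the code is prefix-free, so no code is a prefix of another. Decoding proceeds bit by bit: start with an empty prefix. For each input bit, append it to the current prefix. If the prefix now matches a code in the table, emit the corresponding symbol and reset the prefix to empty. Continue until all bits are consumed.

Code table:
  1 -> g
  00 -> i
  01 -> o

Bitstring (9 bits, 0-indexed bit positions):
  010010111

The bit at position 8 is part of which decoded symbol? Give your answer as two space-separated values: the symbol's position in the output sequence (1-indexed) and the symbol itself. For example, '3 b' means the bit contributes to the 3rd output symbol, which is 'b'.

Answer: 6 g

Derivation:
Bit 0: prefix='0' (no match yet)
Bit 1: prefix='01' -> emit 'o', reset
Bit 2: prefix='0' (no match yet)
Bit 3: prefix='00' -> emit 'i', reset
Bit 4: prefix='1' -> emit 'g', reset
Bit 5: prefix='0' (no match yet)
Bit 6: prefix='01' -> emit 'o', reset
Bit 7: prefix='1' -> emit 'g', reset
Bit 8: prefix='1' -> emit 'g', reset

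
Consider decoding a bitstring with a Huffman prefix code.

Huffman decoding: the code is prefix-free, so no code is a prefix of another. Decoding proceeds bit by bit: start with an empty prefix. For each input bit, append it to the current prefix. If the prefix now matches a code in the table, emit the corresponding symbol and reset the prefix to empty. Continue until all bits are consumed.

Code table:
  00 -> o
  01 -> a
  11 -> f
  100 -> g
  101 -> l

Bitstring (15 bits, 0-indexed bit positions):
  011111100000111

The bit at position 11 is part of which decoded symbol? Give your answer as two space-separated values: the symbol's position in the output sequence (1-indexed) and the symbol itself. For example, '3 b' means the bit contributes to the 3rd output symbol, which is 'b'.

Bit 0: prefix='0' (no match yet)
Bit 1: prefix='01' -> emit 'a', reset
Bit 2: prefix='1' (no match yet)
Bit 3: prefix='11' -> emit 'f', reset
Bit 4: prefix='1' (no match yet)
Bit 5: prefix='11' -> emit 'f', reset
Bit 6: prefix='1' (no match yet)
Bit 7: prefix='10' (no match yet)
Bit 8: prefix='100' -> emit 'g', reset
Bit 9: prefix='0' (no match yet)
Bit 10: prefix='00' -> emit 'o', reset
Bit 11: prefix='0' (no match yet)
Bit 12: prefix='01' -> emit 'a', reset
Bit 13: prefix='1' (no match yet)
Bit 14: prefix='11' -> emit 'f', reset

Answer: 6 a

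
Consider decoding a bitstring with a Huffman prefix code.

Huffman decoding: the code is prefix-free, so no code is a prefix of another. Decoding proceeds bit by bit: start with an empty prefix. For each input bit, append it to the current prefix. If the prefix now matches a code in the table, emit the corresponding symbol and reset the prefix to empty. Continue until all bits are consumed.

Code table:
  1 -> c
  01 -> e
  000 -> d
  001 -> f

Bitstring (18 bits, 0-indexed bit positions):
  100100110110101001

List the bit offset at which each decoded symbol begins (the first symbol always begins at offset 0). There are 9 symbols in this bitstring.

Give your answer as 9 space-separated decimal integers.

Answer: 0 1 4 7 8 10 11 13 15

Derivation:
Bit 0: prefix='1' -> emit 'c', reset
Bit 1: prefix='0' (no match yet)
Bit 2: prefix='00' (no match yet)
Bit 3: prefix='001' -> emit 'f', reset
Bit 4: prefix='0' (no match yet)
Bit 5: prefix='00' (no match yet)
Bit 6: prefix='001' -> emit 'f', reset
Bit 7: prefix='1' -> emit 'c', reset
Bit 8: prefix='0' (no match yet)
Bit 9: prefix='01' -> emit 'e', reset
Bit 10: prefix='1' -> emit 'c', reset
Bit 11: prefix='0' (no match yet)
Bit 12: prefix='01' -> emit 'e', reset
Bit 13: prefix='0' (no match yet)
Bit 14: prefix='01' -> emit 'e', reset
Bit 15: prefix='0' (no match yet)
Bit 16: prefix='00' (no match yet)
Bit 17: prefix='001' -> emit 'f', reset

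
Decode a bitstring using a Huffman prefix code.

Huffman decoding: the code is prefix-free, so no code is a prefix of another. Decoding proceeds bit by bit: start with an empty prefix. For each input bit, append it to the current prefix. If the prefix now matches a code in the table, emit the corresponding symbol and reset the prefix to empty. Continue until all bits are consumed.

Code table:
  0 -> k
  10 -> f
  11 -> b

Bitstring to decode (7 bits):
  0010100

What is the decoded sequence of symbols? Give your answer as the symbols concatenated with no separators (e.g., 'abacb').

Answer: kkffk

Derivation:
Bit 0: prefix='0' -> emit 'k', reset
Bit 1: prefix='0' -> emit 'k', reset
Bit 2: prefix='1' (no match yet)
Bit 3: prefix='10' -> emit 'f', reset
Bit 4: prefix='1' (no match yet)
Bit 5: prefix='10' -> emit 'f', reset
Bit 6: prefix='0' -> emit 'k', reset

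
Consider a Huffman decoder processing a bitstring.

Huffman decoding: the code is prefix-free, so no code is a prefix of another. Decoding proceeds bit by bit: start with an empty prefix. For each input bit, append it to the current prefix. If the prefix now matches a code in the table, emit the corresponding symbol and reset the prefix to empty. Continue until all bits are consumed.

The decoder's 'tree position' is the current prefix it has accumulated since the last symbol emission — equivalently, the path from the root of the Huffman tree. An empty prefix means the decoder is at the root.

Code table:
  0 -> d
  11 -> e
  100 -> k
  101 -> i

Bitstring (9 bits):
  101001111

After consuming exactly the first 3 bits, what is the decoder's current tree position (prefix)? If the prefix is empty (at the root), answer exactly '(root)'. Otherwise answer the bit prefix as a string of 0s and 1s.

Answer: (root)

Derivation:
Bit 0: prefix='1' (no match yet)
Bit 1: prefix='10' (no match yet)
Bit 2: prefix='101' -> emit 'i', reset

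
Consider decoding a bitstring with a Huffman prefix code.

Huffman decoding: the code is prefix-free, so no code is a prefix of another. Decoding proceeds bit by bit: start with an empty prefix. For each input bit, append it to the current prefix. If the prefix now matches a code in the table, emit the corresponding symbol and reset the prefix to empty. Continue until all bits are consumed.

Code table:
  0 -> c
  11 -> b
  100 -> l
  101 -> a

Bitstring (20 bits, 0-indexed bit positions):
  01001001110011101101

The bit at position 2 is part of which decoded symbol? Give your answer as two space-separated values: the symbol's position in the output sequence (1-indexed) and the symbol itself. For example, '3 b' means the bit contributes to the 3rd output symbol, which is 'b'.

Bit 0: prefix='0' -> emit 'c', reset
Bit 1: prefix='1' (no match yet)
Bit 2: prefix='10' (no match yet)
Bit 3: prefix='100' -> emit 'l', reset
Bit 4: prefix='1' (no match yet)
Bit 5: prefix='10' (no match yet)
Bit 6: prefix='100' -> emit 'l', reset

Answer: 2 l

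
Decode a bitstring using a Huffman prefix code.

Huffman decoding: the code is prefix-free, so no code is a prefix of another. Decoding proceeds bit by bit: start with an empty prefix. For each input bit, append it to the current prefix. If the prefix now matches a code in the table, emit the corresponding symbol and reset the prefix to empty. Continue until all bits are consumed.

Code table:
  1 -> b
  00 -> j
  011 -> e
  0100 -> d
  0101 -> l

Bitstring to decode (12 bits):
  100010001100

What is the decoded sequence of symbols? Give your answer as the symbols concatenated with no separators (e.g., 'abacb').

Answer: bjdej

Derivation:
Bit 0: prefix='1' -> emit 'b', reset
Bit 1: prefix='0' (no match yet)
Bit 2: prefix='00' -> emit 'j', reset
Bit 3: prefix='0' (no match yet)
Bit 4: prefix='01' (no match yet)
Bit 5: prefix='010' (no match yet)
Bit 6: prefix='0100' -> emit 'd', reset
Bit 7: prefix='0' (no match yet)
Bit 8: prefix='01' (no match yet)
Bit 9: prefix='011' -> emit 'e', reset
Bit 10: prefix='0' (no match yet)
Bit 11: prefix='00' -> emit 'j', reset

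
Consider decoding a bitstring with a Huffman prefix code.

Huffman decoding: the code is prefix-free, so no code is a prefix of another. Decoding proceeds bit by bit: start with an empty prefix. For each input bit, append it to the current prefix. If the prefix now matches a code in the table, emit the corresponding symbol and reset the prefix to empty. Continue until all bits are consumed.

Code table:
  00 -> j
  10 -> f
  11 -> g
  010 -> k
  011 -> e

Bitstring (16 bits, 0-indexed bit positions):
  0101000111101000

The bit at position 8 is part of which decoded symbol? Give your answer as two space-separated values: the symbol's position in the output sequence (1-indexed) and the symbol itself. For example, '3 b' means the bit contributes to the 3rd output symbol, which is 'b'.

Answer: 4 g

Derivation:
Bit 0: prefix='0' (no match yet)
Bit 1: prefix='01' (no match yet)
Bit 2: prefix='010' -> emit 'k', reset
Bit 3: prefix='1' (no match yet)
Bit 4: prefix='10' -> emit 'f', reset
Bit 5: prefix='0' (no match yet)
Bit 6: prefix='00' -> emit 'j', reset
Bit 7: prefix='1' (no match yet)
Bit 8: prefix='11' -> emit 'g', reset
Bit 9: prefix='1' (no match yet)
Bit 10: prefix='11' -> emit 'g', reset
Bit 11: prefix='0' (no match yet)
Bit 12: prefix='01' (no match yet)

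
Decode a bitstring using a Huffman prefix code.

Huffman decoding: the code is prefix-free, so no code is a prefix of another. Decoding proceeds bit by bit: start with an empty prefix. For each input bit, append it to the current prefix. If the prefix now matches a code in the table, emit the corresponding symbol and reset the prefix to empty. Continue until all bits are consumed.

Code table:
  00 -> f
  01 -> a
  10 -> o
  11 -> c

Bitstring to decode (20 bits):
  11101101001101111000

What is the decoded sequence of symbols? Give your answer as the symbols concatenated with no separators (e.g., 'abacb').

Bit 0: prefix='1' (no match yet)
Bit 1: prefix='11' -> emit 'c', reset
Bit 2: prefix='1' (no match yet)
Bit 3: prefix='10' -> emit 'o', reset
Bit 4: prefix='1' (no match yet)
Bit 5: prefix='11' -> emit 'c', reset
Bit 6: prefix='0' (no match yet)
Bit 7: prefix='01' -> emit 'a', reset
Bit 8: prefix='0' (no match yet)
Bit 9: prefix='00' -> emit 'f', reset
Bit 10: prefix='1' (no match yet)
Bit 11: prefix='11' -> emit 'c', reset
Bit 12: prefix='0' (no match yet)
Bit 13: prefix='01' -> emit 'a', reset
Bit 14: prefix='1' (no match yet)
Bit 15: prefix='11' -> emit 'c', reset
Bit 16: prefix='1' (no match yet)
Bit 17: prefix='10' -> emit 'o', reset
Bit 18: prefix='0' (no match yet)
Bit 19: prefix='00' -> emit 'f', reset

Answer: cocafcacof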